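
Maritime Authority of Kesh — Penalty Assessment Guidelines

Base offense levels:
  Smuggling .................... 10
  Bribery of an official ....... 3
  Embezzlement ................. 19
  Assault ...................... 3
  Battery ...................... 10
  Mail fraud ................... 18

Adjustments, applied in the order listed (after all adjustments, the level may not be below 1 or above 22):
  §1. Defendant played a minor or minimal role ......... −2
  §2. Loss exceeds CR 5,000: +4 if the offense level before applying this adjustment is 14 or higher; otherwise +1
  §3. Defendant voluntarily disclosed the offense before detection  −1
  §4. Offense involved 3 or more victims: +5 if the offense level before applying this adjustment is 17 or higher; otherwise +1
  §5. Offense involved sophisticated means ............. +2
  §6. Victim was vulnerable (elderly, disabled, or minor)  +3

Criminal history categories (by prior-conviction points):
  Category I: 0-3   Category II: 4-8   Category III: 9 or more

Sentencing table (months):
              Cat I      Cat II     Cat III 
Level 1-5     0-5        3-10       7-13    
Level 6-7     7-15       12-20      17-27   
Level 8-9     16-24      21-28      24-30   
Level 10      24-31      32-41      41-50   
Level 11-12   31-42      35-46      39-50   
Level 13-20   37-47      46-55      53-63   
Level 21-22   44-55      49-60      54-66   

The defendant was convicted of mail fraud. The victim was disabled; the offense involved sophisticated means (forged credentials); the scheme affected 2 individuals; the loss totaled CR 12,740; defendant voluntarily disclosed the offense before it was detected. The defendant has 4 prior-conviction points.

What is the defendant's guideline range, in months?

Base offense level for mail fraud: 18.
§2 applies (level before this adjustment is 18 ≥ 14, so +4): 18 + 4 = 22.
§3 applies: 22 − 1 = 21.
§5 applies: 21 + 2 = 23.
§6 applies: 23 + 3 = 26.
Level 26 exceeds the maximum of 22; capped at 22.
Final offense level: 22.
Criminal history: 4 prior points → Category II (4-8).
Level 22 falls in the 21-22 band.
Grid: Level 21-22 × Category II = 49-60 months.

49-60 months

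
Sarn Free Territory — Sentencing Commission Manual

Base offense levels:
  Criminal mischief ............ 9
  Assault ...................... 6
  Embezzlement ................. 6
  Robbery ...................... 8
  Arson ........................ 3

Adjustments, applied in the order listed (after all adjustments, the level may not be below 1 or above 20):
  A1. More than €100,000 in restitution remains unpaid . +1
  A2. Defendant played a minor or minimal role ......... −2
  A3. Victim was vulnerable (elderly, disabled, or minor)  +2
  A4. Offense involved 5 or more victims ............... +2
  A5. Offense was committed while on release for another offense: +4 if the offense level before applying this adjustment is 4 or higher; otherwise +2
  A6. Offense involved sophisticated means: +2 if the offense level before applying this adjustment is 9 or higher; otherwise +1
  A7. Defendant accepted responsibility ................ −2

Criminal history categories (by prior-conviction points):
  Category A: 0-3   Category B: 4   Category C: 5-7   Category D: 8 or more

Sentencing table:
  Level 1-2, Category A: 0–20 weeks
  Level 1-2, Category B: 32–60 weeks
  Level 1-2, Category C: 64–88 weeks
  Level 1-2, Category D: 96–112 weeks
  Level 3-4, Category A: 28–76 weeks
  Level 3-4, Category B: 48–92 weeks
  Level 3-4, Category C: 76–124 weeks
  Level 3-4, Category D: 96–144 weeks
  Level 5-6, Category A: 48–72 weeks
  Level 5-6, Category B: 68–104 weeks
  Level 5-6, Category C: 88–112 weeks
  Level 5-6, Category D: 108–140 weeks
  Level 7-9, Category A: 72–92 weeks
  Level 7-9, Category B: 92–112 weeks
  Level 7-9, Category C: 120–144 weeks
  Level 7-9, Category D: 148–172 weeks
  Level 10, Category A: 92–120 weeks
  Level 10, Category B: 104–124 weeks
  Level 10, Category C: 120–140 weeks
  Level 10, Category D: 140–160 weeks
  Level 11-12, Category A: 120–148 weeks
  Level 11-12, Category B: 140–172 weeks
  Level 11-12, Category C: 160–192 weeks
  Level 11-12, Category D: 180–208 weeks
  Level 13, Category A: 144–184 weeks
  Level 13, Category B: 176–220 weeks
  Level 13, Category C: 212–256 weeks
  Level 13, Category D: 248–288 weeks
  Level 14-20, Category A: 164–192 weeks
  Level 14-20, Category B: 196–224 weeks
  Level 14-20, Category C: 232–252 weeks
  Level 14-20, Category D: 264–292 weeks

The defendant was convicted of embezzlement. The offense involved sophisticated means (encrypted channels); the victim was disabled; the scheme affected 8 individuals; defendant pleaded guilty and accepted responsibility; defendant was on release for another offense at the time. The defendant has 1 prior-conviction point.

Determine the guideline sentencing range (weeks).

Base offense level for embezzlement: 6.
A1 does not apply.
A2 does not apply.
A3 applies: 6 + 2 = 8.
A4 applies: 8 + 2 = 10.
A5 applies (level before this adjustment is 10 ≥ 4, so +4): 10 + 4 = 14.
A6 applies (level before this adjustment is 14 ≥ 9, so +2): 14 + 2 = 16.
A7 applies: 16 − 2 = 14.
Final offense level: 14.
Criminal history: 1 prior point → Category A (0-3).
Level 14 falls in the 14-20 band.
Grid: Level 14-20 × Category A = 164-192 weeks.

164-192 weeks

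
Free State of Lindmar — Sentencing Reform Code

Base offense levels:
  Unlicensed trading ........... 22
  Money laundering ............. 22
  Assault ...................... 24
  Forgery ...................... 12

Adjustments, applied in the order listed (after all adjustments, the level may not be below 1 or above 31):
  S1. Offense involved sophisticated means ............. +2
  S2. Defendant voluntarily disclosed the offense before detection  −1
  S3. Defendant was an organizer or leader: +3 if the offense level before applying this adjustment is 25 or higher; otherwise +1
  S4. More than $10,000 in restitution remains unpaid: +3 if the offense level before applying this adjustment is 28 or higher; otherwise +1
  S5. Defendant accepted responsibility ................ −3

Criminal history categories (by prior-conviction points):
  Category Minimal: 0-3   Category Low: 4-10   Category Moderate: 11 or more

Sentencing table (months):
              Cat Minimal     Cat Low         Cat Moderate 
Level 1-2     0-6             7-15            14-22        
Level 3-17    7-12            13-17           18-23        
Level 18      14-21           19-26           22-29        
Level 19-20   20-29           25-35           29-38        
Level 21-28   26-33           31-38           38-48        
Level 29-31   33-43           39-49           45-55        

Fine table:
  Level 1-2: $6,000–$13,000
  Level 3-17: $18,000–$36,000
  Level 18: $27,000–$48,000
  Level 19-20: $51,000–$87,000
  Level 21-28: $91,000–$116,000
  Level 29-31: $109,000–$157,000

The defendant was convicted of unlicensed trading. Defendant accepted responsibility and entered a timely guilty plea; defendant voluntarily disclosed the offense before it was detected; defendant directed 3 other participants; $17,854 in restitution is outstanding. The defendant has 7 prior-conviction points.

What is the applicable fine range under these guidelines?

Base offense level for unlicensed trading: 22.
S2 applies: 22 − 1 = 21.
S3 applies (level before this adjustment is 21 < 25, so +1): 21 + 1 = 22.
S4 applies (level before this adjustment is 22 < 28, so +1): 22 + 1 = 23.
S5 applies: 23 − 3 = 20.
Final offense level: 20.
Level 20 falls in the 19-20 band.
Fine table: Level 19-20 → $51,000–$87,000.

$51,000–$87,000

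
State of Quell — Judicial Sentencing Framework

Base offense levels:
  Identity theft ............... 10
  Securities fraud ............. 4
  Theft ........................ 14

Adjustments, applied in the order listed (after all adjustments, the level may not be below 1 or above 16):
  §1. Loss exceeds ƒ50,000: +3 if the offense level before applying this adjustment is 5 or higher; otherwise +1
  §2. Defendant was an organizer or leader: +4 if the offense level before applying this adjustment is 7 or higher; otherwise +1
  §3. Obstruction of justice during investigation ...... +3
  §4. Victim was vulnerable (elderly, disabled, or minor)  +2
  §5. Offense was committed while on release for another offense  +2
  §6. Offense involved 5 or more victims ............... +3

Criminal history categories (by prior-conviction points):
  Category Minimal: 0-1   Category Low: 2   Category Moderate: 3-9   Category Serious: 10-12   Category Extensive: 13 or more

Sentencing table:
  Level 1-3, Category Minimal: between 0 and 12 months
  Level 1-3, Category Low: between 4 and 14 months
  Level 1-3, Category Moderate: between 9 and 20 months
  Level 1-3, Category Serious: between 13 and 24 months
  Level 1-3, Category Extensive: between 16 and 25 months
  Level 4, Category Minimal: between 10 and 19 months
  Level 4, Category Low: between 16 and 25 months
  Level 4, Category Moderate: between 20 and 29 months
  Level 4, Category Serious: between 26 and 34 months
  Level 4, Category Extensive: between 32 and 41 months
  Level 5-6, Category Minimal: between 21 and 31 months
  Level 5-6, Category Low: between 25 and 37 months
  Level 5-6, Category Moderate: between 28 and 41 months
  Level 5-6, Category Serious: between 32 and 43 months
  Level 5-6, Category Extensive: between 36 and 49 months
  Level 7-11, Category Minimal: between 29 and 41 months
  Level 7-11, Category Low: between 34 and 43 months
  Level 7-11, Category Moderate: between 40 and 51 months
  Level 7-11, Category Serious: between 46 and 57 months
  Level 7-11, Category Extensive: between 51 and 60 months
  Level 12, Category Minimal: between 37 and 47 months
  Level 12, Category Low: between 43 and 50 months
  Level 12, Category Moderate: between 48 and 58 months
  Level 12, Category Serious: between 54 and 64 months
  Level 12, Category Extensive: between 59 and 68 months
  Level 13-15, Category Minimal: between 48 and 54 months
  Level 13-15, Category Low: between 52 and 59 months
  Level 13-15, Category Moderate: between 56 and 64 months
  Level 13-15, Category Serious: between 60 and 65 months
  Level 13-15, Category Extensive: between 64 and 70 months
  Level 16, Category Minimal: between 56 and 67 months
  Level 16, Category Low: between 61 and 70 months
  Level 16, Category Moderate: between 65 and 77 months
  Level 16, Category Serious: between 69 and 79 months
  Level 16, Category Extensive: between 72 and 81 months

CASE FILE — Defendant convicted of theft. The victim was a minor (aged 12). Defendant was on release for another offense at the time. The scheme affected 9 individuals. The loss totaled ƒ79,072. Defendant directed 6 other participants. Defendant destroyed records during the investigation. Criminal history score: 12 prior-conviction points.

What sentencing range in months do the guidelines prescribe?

69-79 months

Base offense level for theft: 14.
§1 applies (level before this adjustment is 14 ≥ 5, so +3): 14 + 3 = 17.
§2 applies (level before this adjustment is 17 ≥ 7, so +4): 17 + 4 = 21.
§3 applies: 21 + 3 = 24.
§4 applies: 24 + 2 = 26.
§5 applies: 26 + 2 = 28.
§6 applies: 28 + 3 = 31.
Level 31 exceeds the maximum of 16; capped at 16.
Final offense level: 16.
Criminal history: 12 prior points → Category Serious (10-12).
Level 16 falls in the 16 band.
Grid: Level 16 × Category Serious = 69-79 months.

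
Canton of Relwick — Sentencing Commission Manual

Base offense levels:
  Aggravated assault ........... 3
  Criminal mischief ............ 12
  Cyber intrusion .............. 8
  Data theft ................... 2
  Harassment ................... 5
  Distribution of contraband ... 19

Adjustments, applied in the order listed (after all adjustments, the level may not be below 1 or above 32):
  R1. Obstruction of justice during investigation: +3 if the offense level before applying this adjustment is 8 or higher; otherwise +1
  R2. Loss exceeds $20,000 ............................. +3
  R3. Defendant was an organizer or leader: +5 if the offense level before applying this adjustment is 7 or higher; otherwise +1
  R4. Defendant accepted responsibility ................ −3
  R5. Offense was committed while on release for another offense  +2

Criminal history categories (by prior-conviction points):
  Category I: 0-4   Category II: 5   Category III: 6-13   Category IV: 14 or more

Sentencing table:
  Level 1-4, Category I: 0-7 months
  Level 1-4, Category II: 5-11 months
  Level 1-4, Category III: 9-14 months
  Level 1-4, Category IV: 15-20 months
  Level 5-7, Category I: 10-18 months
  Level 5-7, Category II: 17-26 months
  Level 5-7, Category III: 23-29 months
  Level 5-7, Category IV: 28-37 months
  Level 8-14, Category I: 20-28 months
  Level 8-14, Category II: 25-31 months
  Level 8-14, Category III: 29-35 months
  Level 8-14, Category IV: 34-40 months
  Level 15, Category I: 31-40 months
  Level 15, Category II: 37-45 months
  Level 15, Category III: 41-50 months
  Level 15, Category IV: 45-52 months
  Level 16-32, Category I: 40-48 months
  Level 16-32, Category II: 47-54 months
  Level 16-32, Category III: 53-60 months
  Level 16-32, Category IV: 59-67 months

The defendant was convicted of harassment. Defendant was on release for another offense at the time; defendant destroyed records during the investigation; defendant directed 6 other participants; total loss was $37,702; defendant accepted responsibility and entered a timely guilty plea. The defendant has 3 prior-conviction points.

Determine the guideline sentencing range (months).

20-28 months

Base offense level for harassment: 5.
R1 applies (level before this adjustment is 5 < 8, so +1): 5 + 1 = 6.
R2 applies: 6 + 3 = 9.
R3 applies (level before this adjustment is 9 ≥ 7, so +5): 9 + 5 = 14.
R4 applies: 14 − 3 = 11.
R5 applies: 11 + 2 = 13.
Final offense level: 13.
Criminal history: 3 prior points → Category I (0-4).
Level 13 falls in the 8-14 band.
Grid: Level 8-14 × Category I = 20-28 months.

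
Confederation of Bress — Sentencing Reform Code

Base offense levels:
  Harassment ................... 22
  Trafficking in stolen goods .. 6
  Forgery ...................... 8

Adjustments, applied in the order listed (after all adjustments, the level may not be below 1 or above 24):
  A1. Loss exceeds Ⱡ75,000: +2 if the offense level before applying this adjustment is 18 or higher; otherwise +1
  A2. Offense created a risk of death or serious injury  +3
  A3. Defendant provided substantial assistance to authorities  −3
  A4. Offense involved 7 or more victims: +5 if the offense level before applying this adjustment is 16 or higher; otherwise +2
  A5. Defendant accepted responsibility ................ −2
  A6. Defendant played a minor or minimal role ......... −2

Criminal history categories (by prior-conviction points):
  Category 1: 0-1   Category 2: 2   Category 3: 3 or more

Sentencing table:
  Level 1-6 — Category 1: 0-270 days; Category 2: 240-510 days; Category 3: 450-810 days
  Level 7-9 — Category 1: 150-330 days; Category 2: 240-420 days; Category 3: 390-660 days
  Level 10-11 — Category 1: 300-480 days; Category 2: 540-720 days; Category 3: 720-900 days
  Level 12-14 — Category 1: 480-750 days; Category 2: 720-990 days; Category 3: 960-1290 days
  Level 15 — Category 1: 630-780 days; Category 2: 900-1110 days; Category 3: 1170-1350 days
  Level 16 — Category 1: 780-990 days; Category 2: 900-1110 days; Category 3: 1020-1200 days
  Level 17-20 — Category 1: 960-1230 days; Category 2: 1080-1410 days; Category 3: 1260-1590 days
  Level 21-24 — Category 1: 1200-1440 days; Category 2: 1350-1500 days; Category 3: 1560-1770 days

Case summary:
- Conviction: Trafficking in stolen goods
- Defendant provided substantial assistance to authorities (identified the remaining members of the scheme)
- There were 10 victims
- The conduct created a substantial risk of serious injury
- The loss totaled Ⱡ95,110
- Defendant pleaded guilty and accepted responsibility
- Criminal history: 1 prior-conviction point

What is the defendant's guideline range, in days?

Base offense level for trafficking in stolen goods: 6.
A1 applies (level before this adjustment is 6 < 18, so +1): 6 + 1 = 7.
A2 applies: 7 + 3 = 10.
A3 applies: 10 − 3 = 7.
A4 applies (level before this adjustment is 7 < 16, so +2): 7 + 2 = 9.
A5 applies: 9 − 2 = 7.
A6 does not apply.
Final offense level: 7.
Criminal history: 1 prior point → Category 1 (0-1).
Level 7 falls in the 7-9 band.
Grid: Level 7-9 × Category 1 = 150-330 days.

150-330 days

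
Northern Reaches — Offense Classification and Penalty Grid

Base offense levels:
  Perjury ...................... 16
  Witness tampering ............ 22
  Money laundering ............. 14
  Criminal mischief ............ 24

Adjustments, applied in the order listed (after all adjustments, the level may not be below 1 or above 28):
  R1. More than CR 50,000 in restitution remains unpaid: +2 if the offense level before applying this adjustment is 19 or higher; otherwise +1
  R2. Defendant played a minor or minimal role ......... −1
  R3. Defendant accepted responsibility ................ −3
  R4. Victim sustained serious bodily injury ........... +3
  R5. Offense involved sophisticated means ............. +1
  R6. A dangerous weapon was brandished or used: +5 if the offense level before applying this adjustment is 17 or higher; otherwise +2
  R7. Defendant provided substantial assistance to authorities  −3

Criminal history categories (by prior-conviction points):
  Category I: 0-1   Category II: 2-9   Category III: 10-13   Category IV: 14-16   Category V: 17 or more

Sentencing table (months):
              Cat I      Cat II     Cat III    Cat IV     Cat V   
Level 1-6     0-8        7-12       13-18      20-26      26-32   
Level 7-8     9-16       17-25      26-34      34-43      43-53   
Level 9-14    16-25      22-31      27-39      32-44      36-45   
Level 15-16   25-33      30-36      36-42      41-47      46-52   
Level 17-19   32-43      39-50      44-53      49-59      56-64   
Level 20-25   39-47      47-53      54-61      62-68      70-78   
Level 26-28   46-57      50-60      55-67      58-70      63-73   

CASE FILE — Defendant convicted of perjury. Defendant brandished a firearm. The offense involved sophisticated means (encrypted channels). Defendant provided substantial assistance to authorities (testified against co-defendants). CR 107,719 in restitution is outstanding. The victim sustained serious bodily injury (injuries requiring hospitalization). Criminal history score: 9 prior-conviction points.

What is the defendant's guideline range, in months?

47-53 months

Base offense level for perjury: 16.
R1 applies (level before this adjustment is 16 < 19, so +1): 16 + 1 = 17.
R2 does not apply.
R3 does not apply.
R4 applies: 17 + 3 = 20.
R5 applies: 20 + 1 = 21.
R6 applies (level before this adjustment is 21 ≥ 17, so +5): 21 + 5 = 26.
R7 applies: 26 − 3 = 23.
Final offense level: 23.
Criminal history: 9 prior points → Category II (2-9).
Level 23 falls in the 20-25 band.
Grid: Level 20-25 × Category II = 47-53 months.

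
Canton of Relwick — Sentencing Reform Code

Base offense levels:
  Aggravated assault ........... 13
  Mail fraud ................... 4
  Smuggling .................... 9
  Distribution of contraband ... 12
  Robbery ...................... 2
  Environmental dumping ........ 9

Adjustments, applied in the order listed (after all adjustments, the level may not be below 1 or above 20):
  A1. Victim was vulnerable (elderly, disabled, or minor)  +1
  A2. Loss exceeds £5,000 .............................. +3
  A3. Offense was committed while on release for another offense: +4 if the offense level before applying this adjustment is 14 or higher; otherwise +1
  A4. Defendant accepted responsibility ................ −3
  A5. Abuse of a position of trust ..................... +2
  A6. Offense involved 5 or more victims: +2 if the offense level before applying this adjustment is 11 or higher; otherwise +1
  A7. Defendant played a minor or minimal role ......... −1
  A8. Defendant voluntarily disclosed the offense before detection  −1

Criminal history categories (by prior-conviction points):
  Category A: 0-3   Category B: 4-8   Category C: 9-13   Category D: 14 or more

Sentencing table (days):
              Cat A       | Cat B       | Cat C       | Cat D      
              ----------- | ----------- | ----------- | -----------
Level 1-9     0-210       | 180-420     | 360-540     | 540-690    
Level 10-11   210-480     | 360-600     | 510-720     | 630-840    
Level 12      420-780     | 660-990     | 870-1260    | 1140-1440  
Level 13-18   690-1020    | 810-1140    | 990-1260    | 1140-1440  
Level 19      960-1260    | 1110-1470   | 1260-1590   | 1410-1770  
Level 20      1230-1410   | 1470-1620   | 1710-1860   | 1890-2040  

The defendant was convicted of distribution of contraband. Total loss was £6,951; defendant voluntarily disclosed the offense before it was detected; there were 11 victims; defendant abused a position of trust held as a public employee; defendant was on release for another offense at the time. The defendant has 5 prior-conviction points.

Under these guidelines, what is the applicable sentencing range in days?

Base offense level for distribution of contraband: 12.
A1 does not apply.
A2 applies: 12 + 3 = 15.
A3 applies (level before this adjustment is 15 ≥ 14, so +4): 15 + 4 = 19.
A5 applies: 19 + 2 = 21.
A6 applies (level before this adjustment is 21 ≥ 11, so +2): 21 + 2 = 23.
A8 applies: 23 − 1 = 22.
Level 22 exceeds the maximum of 20; capped at 20.
Final offense level: 20.
Criminal history: 5 prior points → Category B (4-8).
Level 20 falls in the 20 band.
Grid: Level 20 × Category B = 1470-1620 days.

1470-1620 days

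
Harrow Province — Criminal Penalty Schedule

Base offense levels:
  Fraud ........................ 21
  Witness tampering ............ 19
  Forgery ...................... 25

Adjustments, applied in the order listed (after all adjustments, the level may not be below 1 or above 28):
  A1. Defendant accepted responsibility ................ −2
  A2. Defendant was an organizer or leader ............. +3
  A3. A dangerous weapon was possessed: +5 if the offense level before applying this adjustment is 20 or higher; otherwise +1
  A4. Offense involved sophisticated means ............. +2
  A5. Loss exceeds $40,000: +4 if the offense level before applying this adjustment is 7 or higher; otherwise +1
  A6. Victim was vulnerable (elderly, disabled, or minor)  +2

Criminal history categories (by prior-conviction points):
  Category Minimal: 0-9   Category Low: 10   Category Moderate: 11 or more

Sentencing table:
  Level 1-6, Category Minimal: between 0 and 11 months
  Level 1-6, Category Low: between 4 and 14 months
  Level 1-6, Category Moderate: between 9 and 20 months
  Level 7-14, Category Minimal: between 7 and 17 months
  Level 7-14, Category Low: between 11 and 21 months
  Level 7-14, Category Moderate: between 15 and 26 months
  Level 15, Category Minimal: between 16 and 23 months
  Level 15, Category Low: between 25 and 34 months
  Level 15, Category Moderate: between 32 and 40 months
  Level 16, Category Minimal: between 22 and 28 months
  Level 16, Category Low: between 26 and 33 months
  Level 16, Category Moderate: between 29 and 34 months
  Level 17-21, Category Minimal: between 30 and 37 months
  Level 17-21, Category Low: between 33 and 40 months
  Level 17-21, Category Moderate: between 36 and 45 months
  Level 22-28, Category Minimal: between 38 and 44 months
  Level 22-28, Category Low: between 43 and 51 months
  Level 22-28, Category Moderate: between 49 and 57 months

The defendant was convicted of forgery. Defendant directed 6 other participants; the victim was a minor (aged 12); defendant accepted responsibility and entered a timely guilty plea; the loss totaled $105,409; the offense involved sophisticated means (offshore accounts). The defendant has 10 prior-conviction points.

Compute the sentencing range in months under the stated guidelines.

Base offense level for forgery: 25.
A1 applies: 25 − 2 = 23.
A2 applies: 23 + 3 = 26.
A3 does not apply.
A4 applies: 26 + 2 = 28.
A5 applies (level before this adjustment is 28 ≥ 7, so +4): 28 + 4 = 32.
A6 applies: 32 + 2 = 34.
Level 34 exceeds the maximum of 28; capped at 28.
Final offense level: 28.
Criminal history: 10 prior points → Category Low (10).
Level 28 falls in the 22-28 band.
Grid: Level 22-28 × Category Low = 43-51 months.

43-51 months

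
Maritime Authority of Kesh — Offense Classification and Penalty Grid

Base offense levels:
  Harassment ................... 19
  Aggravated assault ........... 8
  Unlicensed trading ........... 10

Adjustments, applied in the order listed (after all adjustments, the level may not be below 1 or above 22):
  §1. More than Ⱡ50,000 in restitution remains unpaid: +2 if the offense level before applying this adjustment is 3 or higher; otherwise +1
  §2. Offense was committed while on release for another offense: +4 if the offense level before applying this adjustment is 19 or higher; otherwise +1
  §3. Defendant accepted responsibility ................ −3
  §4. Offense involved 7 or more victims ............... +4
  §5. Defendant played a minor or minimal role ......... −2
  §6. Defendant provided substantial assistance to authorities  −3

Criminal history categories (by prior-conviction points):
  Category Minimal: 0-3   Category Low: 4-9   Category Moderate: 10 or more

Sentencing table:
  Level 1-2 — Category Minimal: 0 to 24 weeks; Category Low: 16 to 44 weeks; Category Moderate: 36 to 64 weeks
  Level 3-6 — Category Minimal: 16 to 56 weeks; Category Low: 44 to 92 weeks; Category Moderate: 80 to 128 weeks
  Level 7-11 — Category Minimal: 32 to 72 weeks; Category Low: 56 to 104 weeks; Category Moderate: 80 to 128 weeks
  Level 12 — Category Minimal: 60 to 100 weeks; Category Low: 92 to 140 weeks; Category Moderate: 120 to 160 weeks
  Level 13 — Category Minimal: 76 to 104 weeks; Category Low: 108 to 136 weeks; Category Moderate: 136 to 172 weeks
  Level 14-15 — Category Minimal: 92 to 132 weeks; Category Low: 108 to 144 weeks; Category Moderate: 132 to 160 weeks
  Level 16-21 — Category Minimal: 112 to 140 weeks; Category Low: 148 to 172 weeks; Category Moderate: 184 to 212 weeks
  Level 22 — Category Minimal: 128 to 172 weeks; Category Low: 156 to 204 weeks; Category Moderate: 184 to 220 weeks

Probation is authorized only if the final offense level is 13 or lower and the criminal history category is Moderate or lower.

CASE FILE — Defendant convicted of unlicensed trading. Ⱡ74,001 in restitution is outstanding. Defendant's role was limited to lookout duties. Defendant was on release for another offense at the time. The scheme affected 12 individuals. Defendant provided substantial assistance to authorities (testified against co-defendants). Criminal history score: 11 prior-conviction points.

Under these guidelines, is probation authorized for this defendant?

Yes

Base offense level for unlicensed trading: 10.
§1 applies (level before this adjustment is 10 ≥ 3, so +2): 10 + 2 = 12.
§2 applies (level before this adjustment is 12 < 19, so +1): 12 + 1 = 13.
§3 does not apply.
§4 applies: 13 + 4 = 17.
§5 applies: 17 − 2 = 15.
§6 applies: 15 − 3 = 12.
Final offense level: 12.
Criminal history: 11 prior points → Category Moderate (10+).
Level 12 falls in the 12 band.
Grid: Level 12 × Category Moderate = 120-160 weeks.
Probation check: level 12 ≤ 13 and category Moderate ≤ Moderate → eligible.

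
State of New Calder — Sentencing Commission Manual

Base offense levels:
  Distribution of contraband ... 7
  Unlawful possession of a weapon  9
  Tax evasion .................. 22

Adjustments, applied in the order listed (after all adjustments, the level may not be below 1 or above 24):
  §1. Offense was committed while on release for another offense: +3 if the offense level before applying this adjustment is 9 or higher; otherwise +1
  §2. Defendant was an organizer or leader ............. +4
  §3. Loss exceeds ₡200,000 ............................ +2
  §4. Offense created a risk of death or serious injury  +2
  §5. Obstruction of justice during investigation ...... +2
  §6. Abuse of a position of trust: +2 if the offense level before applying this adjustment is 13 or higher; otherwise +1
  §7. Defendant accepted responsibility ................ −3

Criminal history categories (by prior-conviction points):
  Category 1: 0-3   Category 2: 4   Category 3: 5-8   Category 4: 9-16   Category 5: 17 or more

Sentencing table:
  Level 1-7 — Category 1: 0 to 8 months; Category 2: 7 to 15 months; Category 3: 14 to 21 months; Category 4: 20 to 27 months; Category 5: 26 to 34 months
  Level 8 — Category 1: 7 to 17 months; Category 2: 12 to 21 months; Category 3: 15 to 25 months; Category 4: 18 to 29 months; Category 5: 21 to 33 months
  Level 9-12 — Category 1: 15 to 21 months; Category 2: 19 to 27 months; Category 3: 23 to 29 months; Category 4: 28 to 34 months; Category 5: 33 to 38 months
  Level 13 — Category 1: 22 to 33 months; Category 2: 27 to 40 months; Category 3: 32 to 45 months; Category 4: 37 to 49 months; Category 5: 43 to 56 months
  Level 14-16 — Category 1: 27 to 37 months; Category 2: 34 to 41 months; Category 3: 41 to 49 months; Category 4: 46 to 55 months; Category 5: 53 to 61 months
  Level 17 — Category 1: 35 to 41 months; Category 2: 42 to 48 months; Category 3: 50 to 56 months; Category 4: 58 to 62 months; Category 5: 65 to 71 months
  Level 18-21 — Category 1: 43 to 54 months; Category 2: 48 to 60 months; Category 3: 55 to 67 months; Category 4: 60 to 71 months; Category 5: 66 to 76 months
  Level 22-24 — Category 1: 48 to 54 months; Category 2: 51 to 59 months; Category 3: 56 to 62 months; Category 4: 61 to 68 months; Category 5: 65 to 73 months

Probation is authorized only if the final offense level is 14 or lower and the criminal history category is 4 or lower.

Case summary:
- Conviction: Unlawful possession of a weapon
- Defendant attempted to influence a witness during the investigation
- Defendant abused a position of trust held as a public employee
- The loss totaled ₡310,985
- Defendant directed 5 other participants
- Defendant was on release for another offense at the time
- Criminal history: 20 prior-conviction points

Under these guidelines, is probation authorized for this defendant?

Base offense level for unlawful possession of a weapon: 9.
§1 applies (level before this adjustment is 9 ≥ 9, so +3): 9 + 3 = 12.
§2 applies: 12 + 4 = 16.
§3 applies: 16 + 2 = 18.
§4 does not apply.
§5 applies: 18 + 2 = 20.
§6 applies (level before this adjustment is 20 ≥ 13, so +2): 20 + 2 = 22.
§7 does not apply.
Final offense level: 22.
Criminal history: 20 prior points → Category 5 (17+).
Level 22 falls in the 22-24 band.
Grid: Level 22-24 × Category 5 = 65-73 months.
Probation check: level 22 > 14 and category 5 > 4 → not eligible.

No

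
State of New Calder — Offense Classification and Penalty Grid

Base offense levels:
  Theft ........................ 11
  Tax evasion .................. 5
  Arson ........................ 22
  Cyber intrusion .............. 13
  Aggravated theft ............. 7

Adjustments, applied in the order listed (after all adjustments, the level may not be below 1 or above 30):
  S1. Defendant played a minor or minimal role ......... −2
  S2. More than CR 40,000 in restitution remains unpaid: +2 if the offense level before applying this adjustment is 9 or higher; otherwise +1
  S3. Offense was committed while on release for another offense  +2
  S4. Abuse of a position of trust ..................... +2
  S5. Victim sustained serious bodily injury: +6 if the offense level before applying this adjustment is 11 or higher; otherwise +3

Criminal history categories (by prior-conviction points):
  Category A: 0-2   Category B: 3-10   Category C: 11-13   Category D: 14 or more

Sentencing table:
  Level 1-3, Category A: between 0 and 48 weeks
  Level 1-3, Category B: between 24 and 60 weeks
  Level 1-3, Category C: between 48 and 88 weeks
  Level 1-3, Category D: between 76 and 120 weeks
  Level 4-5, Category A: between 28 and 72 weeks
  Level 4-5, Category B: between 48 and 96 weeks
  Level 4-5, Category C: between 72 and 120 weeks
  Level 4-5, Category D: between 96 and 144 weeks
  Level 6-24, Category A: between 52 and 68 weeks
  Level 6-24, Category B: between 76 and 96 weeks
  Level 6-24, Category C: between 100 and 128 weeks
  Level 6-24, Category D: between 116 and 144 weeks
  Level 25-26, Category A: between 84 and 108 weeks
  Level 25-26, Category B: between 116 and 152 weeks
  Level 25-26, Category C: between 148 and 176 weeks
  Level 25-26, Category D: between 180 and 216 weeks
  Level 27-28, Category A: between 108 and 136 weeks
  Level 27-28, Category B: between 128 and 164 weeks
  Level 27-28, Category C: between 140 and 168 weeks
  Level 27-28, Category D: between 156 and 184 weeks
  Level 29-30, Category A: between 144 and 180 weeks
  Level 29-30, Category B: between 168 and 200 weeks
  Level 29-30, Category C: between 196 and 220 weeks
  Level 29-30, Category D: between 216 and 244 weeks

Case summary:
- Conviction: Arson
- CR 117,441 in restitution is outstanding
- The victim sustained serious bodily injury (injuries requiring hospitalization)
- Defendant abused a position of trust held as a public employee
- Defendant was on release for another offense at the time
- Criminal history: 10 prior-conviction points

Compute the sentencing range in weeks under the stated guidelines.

Base offense level for arson: 22.
S2 applies (level before this adjustment is 22 ≥ 9, so +2): 22 + 2 = 24.
S3 applies: 24 + 2 = 26.
S4 applies: 26 + 2 = 28.
S5 applies (level before this adjustment is 28 ≥ 11, so +6): 28 + 6 = 34.
Level 34 exceeds the maximum of 30; capped at 30.
Final offense level: 30.
Criminal history: 10 prior points → Category B (3-10).
Level 30 falls in the 29-30 band.
Grid: Level 29-30 × Category B = 168-200 weeks.

168-200 weeks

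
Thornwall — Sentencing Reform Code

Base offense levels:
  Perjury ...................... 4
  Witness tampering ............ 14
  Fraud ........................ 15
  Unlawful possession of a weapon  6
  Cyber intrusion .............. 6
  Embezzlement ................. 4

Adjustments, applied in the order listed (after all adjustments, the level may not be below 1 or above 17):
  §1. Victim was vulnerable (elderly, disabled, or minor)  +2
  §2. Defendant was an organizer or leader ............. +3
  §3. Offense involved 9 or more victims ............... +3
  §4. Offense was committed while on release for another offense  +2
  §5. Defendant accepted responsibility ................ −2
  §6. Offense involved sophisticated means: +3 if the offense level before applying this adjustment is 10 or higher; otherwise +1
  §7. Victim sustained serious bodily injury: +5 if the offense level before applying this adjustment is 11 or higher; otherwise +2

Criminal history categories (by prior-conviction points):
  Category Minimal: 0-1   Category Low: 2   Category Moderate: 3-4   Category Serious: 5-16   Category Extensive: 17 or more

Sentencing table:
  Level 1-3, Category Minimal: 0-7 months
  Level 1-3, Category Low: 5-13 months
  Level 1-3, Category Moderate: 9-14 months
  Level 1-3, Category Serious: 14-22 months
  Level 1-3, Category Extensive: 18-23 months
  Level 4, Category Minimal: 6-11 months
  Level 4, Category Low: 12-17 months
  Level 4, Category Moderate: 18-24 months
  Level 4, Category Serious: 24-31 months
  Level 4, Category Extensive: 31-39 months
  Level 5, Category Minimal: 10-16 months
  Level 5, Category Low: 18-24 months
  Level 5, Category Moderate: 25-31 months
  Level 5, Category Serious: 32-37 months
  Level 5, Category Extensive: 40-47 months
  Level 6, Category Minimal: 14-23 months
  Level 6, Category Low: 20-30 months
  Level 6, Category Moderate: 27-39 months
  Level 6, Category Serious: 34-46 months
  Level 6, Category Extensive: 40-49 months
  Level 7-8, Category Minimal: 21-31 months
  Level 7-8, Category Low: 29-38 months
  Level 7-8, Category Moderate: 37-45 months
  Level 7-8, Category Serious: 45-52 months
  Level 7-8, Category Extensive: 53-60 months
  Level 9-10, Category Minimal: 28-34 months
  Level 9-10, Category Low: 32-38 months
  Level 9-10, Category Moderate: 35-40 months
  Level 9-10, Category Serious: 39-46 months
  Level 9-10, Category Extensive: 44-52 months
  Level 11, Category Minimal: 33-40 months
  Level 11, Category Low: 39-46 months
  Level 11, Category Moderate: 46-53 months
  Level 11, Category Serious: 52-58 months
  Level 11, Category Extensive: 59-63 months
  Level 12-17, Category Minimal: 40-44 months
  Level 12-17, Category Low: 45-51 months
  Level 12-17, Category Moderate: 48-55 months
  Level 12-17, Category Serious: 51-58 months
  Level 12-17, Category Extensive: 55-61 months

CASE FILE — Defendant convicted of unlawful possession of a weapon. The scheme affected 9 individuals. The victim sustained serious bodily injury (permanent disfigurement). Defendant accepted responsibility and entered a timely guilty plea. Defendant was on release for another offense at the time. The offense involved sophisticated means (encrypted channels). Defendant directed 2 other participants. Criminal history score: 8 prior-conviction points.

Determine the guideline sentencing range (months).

51-58 months

Base offense level for unlawful possession of a weapon: 6.
§1 does not apply.
§2 applies: 6 + 3 = 9.
§3 applies: 9 + 3 = 12.
§4 applies: 12 + 2 = 14.
§5 applies: 14 − 2 = 12.
§6 applies (level before this adjustment is 12 ≥ 10, so +3): 12 + 3 = 15.
§7 applies (level before this adjustment is 15 ≥ 11, so +5): 15 + 5 = 20.
Level 20 exceeds the maximum of 17; capped at 17.
Final offense level: 17.
Criminal history: 8 prior points → Category Serious (5-16).
Level 17 falls in the 12-17 band.
Grid: Level 12-17 × Category Serious = 51-58 months.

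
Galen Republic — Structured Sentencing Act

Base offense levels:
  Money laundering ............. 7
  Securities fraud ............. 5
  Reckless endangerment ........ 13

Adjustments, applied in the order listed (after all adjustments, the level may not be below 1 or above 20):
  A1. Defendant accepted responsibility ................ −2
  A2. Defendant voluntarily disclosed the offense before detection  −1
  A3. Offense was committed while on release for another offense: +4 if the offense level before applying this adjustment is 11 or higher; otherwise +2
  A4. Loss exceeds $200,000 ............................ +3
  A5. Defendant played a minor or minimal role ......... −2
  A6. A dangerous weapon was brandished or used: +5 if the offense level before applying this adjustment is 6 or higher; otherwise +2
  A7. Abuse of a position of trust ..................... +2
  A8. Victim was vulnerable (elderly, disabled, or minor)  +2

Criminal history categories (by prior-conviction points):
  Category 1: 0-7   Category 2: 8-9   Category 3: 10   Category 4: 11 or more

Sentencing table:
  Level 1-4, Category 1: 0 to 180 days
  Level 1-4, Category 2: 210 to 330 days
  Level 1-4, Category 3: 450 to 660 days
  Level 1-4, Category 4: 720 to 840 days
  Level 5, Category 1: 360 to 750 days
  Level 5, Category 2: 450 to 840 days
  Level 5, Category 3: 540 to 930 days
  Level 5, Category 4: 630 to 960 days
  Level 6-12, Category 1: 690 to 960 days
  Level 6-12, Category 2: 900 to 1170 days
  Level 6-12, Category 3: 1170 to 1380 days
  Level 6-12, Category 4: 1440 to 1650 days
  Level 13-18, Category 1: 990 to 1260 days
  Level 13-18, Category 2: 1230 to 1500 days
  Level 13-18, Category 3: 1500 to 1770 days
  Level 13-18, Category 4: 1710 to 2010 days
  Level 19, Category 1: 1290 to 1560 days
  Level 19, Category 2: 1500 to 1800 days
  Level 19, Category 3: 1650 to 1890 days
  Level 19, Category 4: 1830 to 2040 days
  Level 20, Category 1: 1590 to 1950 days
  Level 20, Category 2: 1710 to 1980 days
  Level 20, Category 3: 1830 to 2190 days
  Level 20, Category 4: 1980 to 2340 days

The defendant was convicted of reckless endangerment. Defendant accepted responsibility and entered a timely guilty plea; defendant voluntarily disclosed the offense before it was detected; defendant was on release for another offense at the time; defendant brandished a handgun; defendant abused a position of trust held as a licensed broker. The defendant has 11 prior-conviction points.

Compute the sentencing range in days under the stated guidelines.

Base offense level for reckless endangerment: 13.
A1 applies: 13 − 2 = 11.
A2 applies: 11 − 1 = 10.
A3 applies (level before this adjustment is 10 < 11, so +2): 10 + 2 = 12.
A4 does not apply.
A6 applies (level before this adjustment is 12 ≥ 6, so +5): 12 + 5 = 17.
A7 applies: 17 + 2 = 19.
Final offense level: 19.
Criminal history: 11 prior points → Category 4 (11+).
Level 19 falls in the 19 band.
Grid: Level 19 × Category 4 = 1830-2040 days.

1830-2040 days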